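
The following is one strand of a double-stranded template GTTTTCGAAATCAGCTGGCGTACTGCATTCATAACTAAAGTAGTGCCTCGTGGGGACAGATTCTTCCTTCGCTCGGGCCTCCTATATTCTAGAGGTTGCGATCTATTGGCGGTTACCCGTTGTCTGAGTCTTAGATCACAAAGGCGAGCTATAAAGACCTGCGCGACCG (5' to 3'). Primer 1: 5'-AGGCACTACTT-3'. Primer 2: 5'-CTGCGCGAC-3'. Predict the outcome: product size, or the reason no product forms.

Primer 1 (AGGCACTACTT) has reverse complement AAGTAGTGCCT, which matches the top strand at positions 38–48; primer 1 anneals to the top strand there with its 3' end pointing upstream toward position 38.
Primer 2 (CTGCGCGAC) matches the top strand directly at positions 159–167; it anneals to the bottom strand with its 3' end pointing downstream toward position 167.
The 3' ends diverge (primer 1 extends toward position 1, primer 2 toward position 169), so the primers never converge on a shared product.

No product — the primers' 3' ends point away from each other.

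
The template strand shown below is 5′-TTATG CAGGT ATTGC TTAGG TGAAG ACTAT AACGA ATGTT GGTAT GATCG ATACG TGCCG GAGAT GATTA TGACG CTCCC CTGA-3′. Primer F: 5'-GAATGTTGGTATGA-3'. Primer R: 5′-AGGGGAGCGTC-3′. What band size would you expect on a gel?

Forward primer GAATGTTGGTATGA is found on the top strand at positions 34–47.
Reverse complement of the reverse primer: GACGCTCCCCT. This occurs on the top strand at positions 72–82.
Product length = (reverse-primer end) − (forward-primer start) + 1 = 82 − 34 + 1 = 49 bp.

49 bp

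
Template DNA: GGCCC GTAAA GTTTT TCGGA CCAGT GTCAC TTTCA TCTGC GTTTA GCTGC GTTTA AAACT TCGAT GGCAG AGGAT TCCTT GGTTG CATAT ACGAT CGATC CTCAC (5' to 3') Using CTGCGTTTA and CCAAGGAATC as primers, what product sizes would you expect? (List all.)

The forward primer CTGCGTTTA matches the top strand at positions 37–45, 47–55.
The reverse primer's reverse complement is GATTCCTTGG, matching at positions 73–82.
Each forward site pairs with the reverse site to give a product ending at position 82: sizes 46, 36 bp.

46 bp, 36 bp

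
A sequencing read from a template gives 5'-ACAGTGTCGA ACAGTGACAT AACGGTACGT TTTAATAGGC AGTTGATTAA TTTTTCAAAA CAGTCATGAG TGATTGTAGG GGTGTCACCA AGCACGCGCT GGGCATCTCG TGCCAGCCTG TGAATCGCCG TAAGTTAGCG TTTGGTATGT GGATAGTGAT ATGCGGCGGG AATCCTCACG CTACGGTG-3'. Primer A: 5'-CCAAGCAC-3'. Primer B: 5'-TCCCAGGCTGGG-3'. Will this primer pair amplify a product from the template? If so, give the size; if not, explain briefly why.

Primer B (TCCCAGGCTGGG) does not match the top strand, and its reverse complement CCCAGCCTGGGA does not match either.
With no annealing site for primer B, no amplification occurs.

No product — primer B has no binding site in the template.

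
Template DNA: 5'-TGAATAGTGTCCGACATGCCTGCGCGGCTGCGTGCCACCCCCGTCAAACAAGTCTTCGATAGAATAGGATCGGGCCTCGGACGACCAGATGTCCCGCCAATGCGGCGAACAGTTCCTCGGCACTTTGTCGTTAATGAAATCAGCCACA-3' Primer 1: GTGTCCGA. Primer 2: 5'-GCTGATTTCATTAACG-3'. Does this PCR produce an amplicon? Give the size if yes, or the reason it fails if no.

Yes — a 138 bp product.

Primer 1 (GTGTCCGA) matches the top strand at positions 7–14; it acts as a forward primer.
Primer 2's reverse complement is CGTTAATGAAATCAGC, matching the top strand at positions 129–144; it acts as a reverse primer.
The 3' ends face each other across positions 7–144, giving a 138 bp product.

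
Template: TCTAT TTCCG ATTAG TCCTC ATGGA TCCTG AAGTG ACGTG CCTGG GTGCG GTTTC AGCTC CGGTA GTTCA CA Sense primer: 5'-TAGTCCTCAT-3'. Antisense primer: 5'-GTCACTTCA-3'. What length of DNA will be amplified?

25 bp

Scanning the template, TAGTCCTCAT occurs at positions 13–22; this primer anneals to the bottom strand there with its 3' end pointing downstream.
Taking the reverse complement of GTCACTTCA gives TGAAGTGAC, found at positions 29–37 on the template; the primer anneals here to the top strand with its 3' end pointing upstream.
Product length = (reverse-primer end) − (forward-primer start) + 1 = 37 − 13 + 1 = 25 bp.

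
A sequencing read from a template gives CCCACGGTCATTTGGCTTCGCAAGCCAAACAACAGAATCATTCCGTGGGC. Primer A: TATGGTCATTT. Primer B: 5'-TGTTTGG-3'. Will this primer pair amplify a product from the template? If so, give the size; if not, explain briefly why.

Primer A (TATGGTCATTT) does not match the top strand, and its reverse complement AAATGACCATA does not match either.
With no annealing site for primer A, no amplification occurs.

No product — primer A has no binding site in the template.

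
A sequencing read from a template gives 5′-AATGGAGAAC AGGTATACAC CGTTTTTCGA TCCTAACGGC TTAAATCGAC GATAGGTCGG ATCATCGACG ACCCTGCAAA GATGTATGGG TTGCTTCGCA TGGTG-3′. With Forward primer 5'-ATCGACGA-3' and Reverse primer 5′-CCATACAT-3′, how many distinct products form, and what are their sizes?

Two products: 45 bp, 26 bp

The forward primer ATCGACGA matches the top strand at positions 45–52, 64–71.
The reverse primer's reverse complement is ATGTATGG, matching at positions 82–89.
Each forward site pairs with the reverse site to give a product ending at position 89: sizes 45, 26 bp.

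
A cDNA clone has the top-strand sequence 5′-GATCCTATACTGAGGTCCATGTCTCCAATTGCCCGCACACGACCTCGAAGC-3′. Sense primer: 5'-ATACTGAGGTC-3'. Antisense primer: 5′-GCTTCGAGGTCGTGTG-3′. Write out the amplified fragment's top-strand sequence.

5'-ATACTGAGGTCCATGTCTCCAATTGCCCGCACACGACCTCGAAGC-3'

Scanning the template, ATACTGAGGTC occurs at positions 7–17; this primer anneals to the bottom strand there with its 3' end pointing downstream.
Taking the reverse complement of GCTTCGAGGTCGTGTG gives CACACGACCTCGAAGC, found at positions 36–51 on the template; the primer anneals here to the top strand with its 3' end pointing upstream.
The product is the template from position 7 through 51 (45 bp).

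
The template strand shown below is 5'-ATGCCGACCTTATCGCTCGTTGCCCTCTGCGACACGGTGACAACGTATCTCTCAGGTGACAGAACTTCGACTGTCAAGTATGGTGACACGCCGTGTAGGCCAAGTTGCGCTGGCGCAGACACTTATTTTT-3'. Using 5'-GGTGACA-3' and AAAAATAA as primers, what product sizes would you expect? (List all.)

95 bp, 76 bp, 49 bp

The forward primer GGTGACA matches the top strand at positions 36–42, 55–61, 82–88.
The reverse primer's reverse complement is TTATTTTT, matching at positions 123–130.
Each forward site pairs with the reverse site to give a product ending at position 130: sizes 95, 76, 49 bp.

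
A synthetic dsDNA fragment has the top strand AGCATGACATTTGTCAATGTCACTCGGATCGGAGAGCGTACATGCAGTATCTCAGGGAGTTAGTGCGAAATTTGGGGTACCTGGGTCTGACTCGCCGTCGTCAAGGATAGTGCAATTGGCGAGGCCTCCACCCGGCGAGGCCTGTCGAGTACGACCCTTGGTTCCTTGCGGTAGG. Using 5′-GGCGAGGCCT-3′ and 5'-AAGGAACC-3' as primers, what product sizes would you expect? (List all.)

The forward primer GGCGAGGCCT matches the top strand at positions 118–127, 134–143.
The reverse primer's reverse complement is GGTTCCTT, matching at positions 160–167.
Each forward site pairs with the reverse site to give a product ending at position 167: sizes 50, 34 bp.

50 bp, 34 bp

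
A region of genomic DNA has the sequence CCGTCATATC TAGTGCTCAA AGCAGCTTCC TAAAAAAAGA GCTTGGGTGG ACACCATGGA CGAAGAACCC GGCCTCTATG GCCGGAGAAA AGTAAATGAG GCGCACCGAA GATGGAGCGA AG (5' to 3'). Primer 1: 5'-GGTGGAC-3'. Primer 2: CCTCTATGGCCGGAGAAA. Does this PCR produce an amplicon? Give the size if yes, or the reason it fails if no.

No product — both primers anneal to the same strand and extend in the same direction.

Primer 1 (GGTGGAC) matches the top strand at positions 46–52 (3' end points downstream).
Primer 2 (CCTCTATGGCCGGAGAAA) also matches the top strand directly, at positions 73–90 — its reverse complement TTTCTCCGGCCATAGAGG is not present.
Both primers anneal to the bottom strand with 3' ends pointing the same way, so neither can prime synthesis back toward the other.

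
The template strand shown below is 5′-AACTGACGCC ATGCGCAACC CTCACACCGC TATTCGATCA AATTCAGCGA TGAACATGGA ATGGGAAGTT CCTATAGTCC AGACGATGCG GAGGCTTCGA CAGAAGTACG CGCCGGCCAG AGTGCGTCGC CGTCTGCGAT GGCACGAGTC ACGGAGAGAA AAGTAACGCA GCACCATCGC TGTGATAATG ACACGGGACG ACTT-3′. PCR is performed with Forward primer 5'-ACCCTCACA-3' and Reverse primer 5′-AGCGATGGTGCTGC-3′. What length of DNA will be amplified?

164 bp

The forward primer matches the template at positions 18–26.
The reverse primer's reverse complement is GCAGCACCATCGCT, which matches the template at positions 168–181.
Product length = (reverse-primer end) − (forward-primer start) + 1 = 181 − 18 + 1 = 164 bp.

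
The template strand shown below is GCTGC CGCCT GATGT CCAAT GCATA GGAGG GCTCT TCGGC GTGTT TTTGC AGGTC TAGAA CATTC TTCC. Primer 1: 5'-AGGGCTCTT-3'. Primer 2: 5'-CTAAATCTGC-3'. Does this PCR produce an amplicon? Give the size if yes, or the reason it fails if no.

Primer 2 (CTAAATCTGC) does not match the top strand, and its reverse complement GCAGATTTAG does not match either.
With no annealing site for primer 2, no amplification occurs.

No product — primer 2 has no binding site in the template.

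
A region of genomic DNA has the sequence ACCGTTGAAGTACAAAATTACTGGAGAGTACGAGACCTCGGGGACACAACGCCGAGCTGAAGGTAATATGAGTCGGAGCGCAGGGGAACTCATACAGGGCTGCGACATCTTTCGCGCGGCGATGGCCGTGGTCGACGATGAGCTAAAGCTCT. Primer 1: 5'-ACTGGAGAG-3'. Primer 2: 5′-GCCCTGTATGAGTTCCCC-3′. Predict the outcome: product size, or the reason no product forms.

Primer 1 (ACTGGAGAG) matches the top strand at positions 20–28; it acts as a forward primer.
Primer 2's reverse complement is GGGGAACTCATACAGGGC, matching the top strand at positions 83–100; it acts as a reverse primer.
The 3' ends face each other across positions 20–100, giving an 81 bp product.

Yes — an 81 bp product.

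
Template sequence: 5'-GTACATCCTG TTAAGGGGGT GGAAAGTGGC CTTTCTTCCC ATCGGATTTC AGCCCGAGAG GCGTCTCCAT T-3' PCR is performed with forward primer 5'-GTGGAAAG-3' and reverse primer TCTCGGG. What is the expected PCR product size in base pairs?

41 bp

Scanning the template, GTGGAAAG occurs at positions 19–26; this primer anneals to the bottom strand there with its 3' end pointing downstream.
The reverse primer's reverse complement is CCCGAGA, which matches the template at positions 53–59.
The product runs from position 19 to position 59, so its length is 59 − 19 + 1 = 41 bp.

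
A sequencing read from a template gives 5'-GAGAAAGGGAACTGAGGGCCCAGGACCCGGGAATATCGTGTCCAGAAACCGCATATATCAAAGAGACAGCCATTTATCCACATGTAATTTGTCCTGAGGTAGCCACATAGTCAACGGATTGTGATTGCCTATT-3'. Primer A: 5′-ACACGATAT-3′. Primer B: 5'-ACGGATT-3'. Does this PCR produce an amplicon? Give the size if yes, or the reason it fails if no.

Primer A (ACACGATAT) has reverse complement ATATCGTGT, which matches the top strand at positions 33–41; primer A anneals to the top strand there with its 3' end pointing upstream toward position 33.
Primer B (ACGGATT) matches the top strand directly at positions 114–120; it anneals to the bottom strand with its 3' end pointing downstream toward position 120.
The 3' ends diverge (primer A extends toward position 1, primer B toward position 133), so the primers never converge on a shared product.

No product — the primers' 3' ends point away from each other.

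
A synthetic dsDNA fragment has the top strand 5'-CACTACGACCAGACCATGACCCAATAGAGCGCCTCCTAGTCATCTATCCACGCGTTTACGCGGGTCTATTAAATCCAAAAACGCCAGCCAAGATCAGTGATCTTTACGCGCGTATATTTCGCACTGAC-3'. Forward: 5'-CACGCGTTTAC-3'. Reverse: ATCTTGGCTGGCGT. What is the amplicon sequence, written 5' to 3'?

Forward primer CACGCGTTTAC is found on the top strand at positions 49–59.
Reverse complement of the reverse primer: ACGCCAGCCAAGAT. This occurs on the top strand at positions 81–94.
The product is the template from position 49 through 94 (46 bp).

5'-CACGCGTTTACGCGGGTCTATTAAATCCAAAAACGCCAGCCAAGAT-3'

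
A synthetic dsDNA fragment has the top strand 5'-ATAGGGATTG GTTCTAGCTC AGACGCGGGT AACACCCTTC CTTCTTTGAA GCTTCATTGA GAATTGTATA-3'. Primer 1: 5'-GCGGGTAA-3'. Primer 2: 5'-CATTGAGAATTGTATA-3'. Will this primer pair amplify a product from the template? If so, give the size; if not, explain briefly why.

No product — both primers anneal to the same strand and extend in the same direction.

Primer 1 (GCGGGTAA) matches the top strand at positions 25–32 (3' end points downstream).
Primer 2 (CATTGAGAATTGTATA) also matches the top strand directly, at positions 55–70 — its reverse complement TATACAATTCTCAATG is not present.
Both primers anneal to the bottom strand with 3' ends pointing the same way, so neither can prime synthesis back toward the other.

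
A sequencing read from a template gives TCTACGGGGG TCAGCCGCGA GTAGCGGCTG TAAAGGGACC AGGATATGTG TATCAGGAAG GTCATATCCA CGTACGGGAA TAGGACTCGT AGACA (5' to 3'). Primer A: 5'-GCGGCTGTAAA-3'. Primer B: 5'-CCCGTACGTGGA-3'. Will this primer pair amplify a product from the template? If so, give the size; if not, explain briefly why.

Primer A (GCGGCTGTAAA) matches the top strand at positions 24–34; it acts as a forward primer.
Primer B's reverse complement is TCCACGTACGGG, matching the top strand at positions 67–78; it acts as a reverse primer.
The 3' ends face each other across positions 24–78, giving a 55 bp product.

Yes — a 55 bp product.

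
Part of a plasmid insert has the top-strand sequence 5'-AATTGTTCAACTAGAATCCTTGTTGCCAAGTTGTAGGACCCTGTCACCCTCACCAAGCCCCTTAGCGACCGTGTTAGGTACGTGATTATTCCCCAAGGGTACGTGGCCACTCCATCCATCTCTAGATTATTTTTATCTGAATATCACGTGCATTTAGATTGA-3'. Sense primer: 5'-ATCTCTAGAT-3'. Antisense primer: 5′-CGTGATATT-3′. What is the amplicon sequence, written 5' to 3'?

5'-ATCTCTAGATTATTTTTATCTGAATATCACG-3'

The forward primer matches the template at positions 118–127.
Reverse complement of the reverse primer: AATATCACG. This occurs on the top strand at positions 140–148.
The product is the template from position 118 through 148 (31 bp).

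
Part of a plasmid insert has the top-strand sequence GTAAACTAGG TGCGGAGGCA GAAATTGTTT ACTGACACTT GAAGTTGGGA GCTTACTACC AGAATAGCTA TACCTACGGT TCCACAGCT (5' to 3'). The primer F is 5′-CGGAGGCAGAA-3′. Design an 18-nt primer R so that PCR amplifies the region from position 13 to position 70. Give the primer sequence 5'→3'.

5'-TAGCTATTCTGGTAGTAA-3'

The product's 3' end on the top strand is position 70.
The reverse primer anneals to the top strand over positions 53–70, i.e. to TTACTACCAGAATAGCTA.
Its sequence written 5'→3' is the reverse complement: TAGCTATTCTGGTAGTAA.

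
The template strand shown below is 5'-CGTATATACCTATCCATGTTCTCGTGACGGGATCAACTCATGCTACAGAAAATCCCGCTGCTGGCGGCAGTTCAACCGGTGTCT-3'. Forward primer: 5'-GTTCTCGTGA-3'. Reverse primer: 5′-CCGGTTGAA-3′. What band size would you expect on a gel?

62 bp

The forward primer matches the template at positions 18–27.
The reverse primer's reverse complement is TTCAACCGG, which matches the template at positions 71–79.
Product length = (reverse-primer end) − (forward-primer start) + 1 = 79 − 18 + 1 = 62 bp.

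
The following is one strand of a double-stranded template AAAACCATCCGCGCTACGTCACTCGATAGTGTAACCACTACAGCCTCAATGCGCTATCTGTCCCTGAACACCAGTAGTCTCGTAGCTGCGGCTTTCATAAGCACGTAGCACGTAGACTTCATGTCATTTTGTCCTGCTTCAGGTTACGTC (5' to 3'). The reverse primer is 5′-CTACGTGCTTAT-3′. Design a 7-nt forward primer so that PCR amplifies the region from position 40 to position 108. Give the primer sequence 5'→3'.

The reverse primer's reverse complement ATAAGCACGTAG matches the template at positions 97–108; the product starts at position 40.
The forward primer is identical to the top strand over positions 40–46: ACAGCCT.

5'-ACAGCCT-3'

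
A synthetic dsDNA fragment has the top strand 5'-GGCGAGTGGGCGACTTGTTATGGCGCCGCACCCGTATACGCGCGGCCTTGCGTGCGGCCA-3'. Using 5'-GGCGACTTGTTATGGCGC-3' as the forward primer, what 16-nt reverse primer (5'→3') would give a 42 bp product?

5'-CAAGGCCGCGCGTATA-3'

The forward primer binds at positions 9–26, so a 42 bp product ends at position 9 + 42 − 1 = 50.
The reverse primer anneals to the top strand over positions 35–50, i.e. to TATACGCGCGGCCTTG.
Its sequence written 5'→3' is the reverse complement: CAAGGCCGCGCGTATA.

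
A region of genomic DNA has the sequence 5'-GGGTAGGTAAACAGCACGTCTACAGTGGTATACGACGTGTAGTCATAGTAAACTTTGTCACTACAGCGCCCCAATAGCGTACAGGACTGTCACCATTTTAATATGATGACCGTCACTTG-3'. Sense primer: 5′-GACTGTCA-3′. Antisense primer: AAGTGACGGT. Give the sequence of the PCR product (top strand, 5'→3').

The forward primer matches the template at positions 85–92.
Taking the reverse complement of AAGTGACGGT gives ACCGTCACTT, found at positions 109–118 on the template; the primer anneals here to the top strand with its 3' end pointing upstream.
The product is the template from position 85 through 118 (34 bp).

5'-GACTGTCACCATTTTAATATGATGACCGTCACTT-3'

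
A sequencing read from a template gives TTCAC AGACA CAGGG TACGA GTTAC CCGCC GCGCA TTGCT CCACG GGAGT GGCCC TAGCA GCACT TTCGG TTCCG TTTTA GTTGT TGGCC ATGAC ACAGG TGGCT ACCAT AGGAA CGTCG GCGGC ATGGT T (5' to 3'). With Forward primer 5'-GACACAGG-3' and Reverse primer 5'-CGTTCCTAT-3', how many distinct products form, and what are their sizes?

The forward primer GACACAGG matches the top strand at positions 7–14, 93–100.
The reverse primer's reverse complement is ATAGGAACG, matching at positions 109–117.
Each forward site pairs with the reverse site to give a product ending at position 117: sizes 111, 25 bp.

Two products: 111 bp, 25 bp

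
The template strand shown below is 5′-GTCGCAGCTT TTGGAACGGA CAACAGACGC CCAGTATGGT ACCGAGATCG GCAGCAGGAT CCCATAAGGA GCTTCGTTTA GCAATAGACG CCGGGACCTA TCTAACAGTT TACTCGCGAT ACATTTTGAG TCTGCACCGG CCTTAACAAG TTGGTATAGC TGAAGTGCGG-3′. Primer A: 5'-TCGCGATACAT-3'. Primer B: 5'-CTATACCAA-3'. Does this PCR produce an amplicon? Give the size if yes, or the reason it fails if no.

Primer A (TCGCGATACAT) matches the top strand at positions 114–124; it acts as a forward primer.
Primer B's reverse complement is TTGGTATAG, matching the top strand at positions 151–159; it acts as a reverse primer.
The 3' ends face each other across positions 114–159, giving a 46 bp product.

Yes — a 46 bp product.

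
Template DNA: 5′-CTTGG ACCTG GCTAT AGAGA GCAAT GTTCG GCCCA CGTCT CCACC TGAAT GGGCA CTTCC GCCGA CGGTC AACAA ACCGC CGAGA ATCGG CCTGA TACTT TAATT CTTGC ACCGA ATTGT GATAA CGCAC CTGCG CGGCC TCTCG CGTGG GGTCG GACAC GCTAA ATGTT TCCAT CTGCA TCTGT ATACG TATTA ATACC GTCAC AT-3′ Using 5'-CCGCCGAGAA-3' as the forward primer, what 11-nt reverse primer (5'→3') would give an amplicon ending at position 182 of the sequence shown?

The forward primer binds at positions 77–86; the product's 3' end on the top strand is position 182.
The reverse primer anneals to the top strand over positions 172–182, i.e. to CCATCTGCATC.
Its sequence written 5'→3' is the reverse complement: GATGCAGATGG.

5'-GATGCAGATGG-3'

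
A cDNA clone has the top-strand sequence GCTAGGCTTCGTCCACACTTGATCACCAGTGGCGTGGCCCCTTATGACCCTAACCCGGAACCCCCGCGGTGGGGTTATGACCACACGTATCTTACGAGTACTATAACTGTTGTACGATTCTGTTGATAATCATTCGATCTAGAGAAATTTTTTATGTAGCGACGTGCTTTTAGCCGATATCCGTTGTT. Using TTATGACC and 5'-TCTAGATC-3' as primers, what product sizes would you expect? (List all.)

102 bp, 69 bp

The forward primer TTATGACC matches the top strand at positions 42–49, 75–82.
The reverse primer's reverse complement is GATCTAGA, matching at positions 136–143.
Each forward site pairs with the reverse site to give a product ending at position 143: sizes 102, 69 bp.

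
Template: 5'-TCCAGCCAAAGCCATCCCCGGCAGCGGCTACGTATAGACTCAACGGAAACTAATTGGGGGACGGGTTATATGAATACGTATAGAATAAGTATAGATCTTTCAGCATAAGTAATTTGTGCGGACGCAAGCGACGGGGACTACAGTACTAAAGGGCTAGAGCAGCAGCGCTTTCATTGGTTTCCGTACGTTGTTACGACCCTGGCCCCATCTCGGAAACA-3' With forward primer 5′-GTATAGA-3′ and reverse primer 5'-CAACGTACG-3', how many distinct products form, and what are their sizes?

Three products: 159 bp, 113 bp, 102 bp

The forward primer GTATAGA matches the top strand at positions 32–38, 78–84, 89–95.
The reverse primer's reverse complement is CGTACGTTG, matching at positions 182–190.
Each forward site pairs with the reverse site to give a product ending at position 190: sizes 159, 113, 102 bp.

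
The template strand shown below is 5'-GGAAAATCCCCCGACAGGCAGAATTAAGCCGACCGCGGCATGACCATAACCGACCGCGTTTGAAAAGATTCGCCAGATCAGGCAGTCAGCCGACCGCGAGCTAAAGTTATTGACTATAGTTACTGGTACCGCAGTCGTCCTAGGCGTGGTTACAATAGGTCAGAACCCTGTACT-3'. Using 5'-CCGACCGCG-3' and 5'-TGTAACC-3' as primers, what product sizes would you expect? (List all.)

The forward primer CCGACCGCG matches the top strand at positions 29–37, 50–58, 90–98.
The reverse primer's reverse complement is GGTTACA, matching at positions 148–154.
Each forward site pairs with the reverse site to give a product ending at position 154: sizes 126, 105, 65 bp.

126 bp, 105 bp, 65 bp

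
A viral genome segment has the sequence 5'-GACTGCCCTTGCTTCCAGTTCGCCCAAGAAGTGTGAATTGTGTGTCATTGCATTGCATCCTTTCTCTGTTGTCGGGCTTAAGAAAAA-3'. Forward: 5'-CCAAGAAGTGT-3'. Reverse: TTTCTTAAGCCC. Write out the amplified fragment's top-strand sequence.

5'-CCAAGAAGTGTGAATTGTGTGTCATTGCATTGCATCCTTTCTCTGTTGTCGGGCTTAAGAAA-3'

The forward primer matches the template at positions 24–34.
The reverse primer's reverse complement is GGGCTTAAGAAA, which matches the template at positions 74–85.
The product is the template from position 24 through 85 (62 bp).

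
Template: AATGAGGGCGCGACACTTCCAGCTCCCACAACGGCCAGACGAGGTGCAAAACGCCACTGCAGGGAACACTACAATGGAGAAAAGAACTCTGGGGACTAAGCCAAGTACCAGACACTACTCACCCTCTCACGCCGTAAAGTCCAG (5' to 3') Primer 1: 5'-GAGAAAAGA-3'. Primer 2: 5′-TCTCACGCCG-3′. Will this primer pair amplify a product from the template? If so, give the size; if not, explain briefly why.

Primer 1 (GAGAAAAGA) matches the top strand at positions 77–85 (3' end points downstream).
Primer 2 (TCTCACGCCG) also matches the top strand directly, at positions 125–134 — its reverse complement CGGCGTGAGA is not present.
Both primers anneal to the bottom strand with 3' ends pointing the same way, so neither can prime synthesis back toward the other.

No product — both primers anneal to the same strand and extend in the same direction.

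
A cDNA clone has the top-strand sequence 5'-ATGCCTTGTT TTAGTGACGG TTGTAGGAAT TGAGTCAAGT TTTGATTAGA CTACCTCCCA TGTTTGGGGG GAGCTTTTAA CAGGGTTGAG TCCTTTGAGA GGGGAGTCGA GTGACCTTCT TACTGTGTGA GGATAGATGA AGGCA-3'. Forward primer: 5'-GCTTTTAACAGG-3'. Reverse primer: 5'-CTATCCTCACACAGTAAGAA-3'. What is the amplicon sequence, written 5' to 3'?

The forward primer matches the template at positions 73–84.
Taking the reverse complement of CTATCCTCACACAGTAAGAA gives TTCTTACTGTGTGAGGATAG, found at positions 117–136 on the template; the primer anneals here to the top strand with its 3' end pointing upstream.
The product is the template from position 73 through 136 (64 bp).

5'-GCTTTTAACAGGGTTGAGTCCTTTGAGAGGGGAGTCGAGTGACCTTCTTACTGTGTGAGGATAG-3'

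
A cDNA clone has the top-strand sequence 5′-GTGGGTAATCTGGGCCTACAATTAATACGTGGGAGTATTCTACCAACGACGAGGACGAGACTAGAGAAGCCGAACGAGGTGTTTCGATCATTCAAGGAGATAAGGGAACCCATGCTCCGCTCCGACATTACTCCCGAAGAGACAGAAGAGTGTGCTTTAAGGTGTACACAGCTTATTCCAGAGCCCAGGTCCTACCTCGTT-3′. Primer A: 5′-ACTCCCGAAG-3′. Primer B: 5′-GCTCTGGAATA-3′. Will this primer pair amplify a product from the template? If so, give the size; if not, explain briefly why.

Primer A (ACTCCCGAAG) matches the top strand at positions 130–139; it acts as a forward primer.
Primer B's reverse complement is TATTCCAGAGC, matching the top strand at positions 174–184; it acts as a reverse primer.
The 3' ends face each other across positions 130–184, giving a 55 bp product.

Yes — a 55 bp product.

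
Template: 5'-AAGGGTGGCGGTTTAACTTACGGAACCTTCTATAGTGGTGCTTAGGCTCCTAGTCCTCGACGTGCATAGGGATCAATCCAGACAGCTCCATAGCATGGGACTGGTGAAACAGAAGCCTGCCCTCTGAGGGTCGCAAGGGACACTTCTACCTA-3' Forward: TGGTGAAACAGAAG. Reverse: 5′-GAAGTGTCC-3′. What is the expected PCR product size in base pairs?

45 bp

The forward primer matches the template at positions 102–115.
The reverse primer's reverse complement is GGACACTTC, which matches the template at positions 138–146.
Product length = (reverse-primer end) − (forward-primer start) + 1 = 146 − 102 + 1 = 45 bp.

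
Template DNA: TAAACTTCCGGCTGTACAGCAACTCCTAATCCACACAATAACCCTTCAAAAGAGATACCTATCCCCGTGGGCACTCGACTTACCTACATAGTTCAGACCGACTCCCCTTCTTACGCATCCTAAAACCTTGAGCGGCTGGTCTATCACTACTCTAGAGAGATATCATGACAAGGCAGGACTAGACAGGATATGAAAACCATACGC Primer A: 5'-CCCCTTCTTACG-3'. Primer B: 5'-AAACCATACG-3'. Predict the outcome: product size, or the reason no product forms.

Primer A (CCCCTTCTTACG) matches the top strand at positions 104–115 (3' end points downstream).
Primer B (AAACCATACG) also matches the top strand directly, at positions 194–203 — its reverse complement CGTATGGTTT is not present.
Both primers anneal to the bottom strand with 3' ends pointing the same way, so neither can prime synthesis back toward the other.

No product — both primers anneal to the same strand and extend in the same direction.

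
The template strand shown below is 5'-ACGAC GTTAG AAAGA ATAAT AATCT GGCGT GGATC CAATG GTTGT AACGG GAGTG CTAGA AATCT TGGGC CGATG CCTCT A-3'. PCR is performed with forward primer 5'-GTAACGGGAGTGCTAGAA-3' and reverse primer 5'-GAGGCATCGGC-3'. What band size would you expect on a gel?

Scanning the template, GTAACGGGAGTGCTAGAA occurs at positions 44–61; this primer anneals to the bottom strand there with its 3' end pointing downstream.
Taking the reverse complement of GAGGCATCGGC gives GCCGATGCCTC, found at positions 69–79 on the template; the primer anneals here to the top strand with its 3' end pointing upstream.
The product runs from position 44 to position 79, so its length is 79 − 44 + 1 = 36 bp.

36 bp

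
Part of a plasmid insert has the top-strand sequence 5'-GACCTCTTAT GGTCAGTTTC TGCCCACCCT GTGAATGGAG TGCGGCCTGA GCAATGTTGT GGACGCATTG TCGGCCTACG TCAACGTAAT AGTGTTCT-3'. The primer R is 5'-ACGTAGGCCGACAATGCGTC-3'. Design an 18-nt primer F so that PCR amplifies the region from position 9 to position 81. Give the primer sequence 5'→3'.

The reverse primer's reverse complement GACGCATTGTCGGCCTACGT matches the template at positions 62–81; the product starts at position 9.
The forward primer is identical to the top strand over positions 9–26: ATGGTCAGTTTCTGCCCA.

5'-ATGGTCAGTTTCTGCCCA-3'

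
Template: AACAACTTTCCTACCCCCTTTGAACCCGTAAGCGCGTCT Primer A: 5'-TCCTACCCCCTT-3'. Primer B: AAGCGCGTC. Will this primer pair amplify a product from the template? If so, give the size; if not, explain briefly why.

No product — both primers anneal to the same strand and extend in the same direction.

Primer A (TCCTACCCCCTT) matches the top strand at positions 9–20 (3' end points downstream).
Primer B (AAGCGCGTC) also matches the top strand directly, at positions 30–38 — its reverse complement GACGCGCTT is not present.
Both primers anneal to the bottom strand with 3' ends pointing the same way, so neither can prime synthesis back toward the other.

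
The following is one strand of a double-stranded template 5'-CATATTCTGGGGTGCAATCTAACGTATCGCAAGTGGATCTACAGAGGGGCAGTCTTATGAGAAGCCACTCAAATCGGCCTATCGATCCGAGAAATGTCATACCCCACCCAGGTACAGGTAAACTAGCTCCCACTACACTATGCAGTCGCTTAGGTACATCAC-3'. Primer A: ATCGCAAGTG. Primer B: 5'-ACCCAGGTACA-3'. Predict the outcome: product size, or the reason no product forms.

No product — both primers anneal to the same strand and extend in the same direction.

Primer A (ATCGCAAGTG) matches the top strand at positions 26–35 (3' end points downstream).
Primer B (ACCCAGGTACA) also matches the top strand directly, at positions 106–116 — its reverse complement TGTACCTGGGT is not present.
Both primers anneal to the bottom strand with 3' ends pointing the same way, so neither can prime synthesis back toward the other.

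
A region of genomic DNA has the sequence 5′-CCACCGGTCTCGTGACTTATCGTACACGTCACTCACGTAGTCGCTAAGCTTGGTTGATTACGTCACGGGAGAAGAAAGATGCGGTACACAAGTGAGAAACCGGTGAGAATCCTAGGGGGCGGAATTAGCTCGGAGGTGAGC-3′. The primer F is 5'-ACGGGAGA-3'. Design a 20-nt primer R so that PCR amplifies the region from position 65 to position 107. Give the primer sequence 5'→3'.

The product's 3' end on the top strand is position 107.
The reverse primer anneals to the top strand over positions 88–107, i.e. to ACAAGTGAGAAACCGGTGAG.
Its sequence written 5'→3' is the reverse complement: CTCACCGGTTTCTCACTTGT.

5'-CTCACCGGTTTCTCACTTGT-3'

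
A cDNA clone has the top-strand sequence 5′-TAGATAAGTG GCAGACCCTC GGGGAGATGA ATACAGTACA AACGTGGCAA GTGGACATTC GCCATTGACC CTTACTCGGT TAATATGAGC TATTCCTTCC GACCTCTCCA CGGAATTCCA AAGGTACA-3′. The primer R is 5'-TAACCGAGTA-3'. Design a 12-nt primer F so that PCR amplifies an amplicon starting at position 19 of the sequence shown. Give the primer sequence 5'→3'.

5'-TCGGGGAGATGA-3'

The reverse primer's reverse complement TACTCGGTTA matches the template at positions 73–82; the product starts at position 19.
The forward primer is identical to the top strand over positions 19–30: TCGGGGAGATGA.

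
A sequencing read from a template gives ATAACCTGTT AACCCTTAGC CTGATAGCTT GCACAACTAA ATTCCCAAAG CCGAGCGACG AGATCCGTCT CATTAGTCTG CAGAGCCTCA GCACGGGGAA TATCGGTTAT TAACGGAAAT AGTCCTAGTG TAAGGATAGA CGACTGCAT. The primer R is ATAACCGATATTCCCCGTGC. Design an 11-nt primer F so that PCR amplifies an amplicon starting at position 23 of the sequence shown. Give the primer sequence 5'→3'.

5'-GATAGCTTGCA-3'

The reverse primer's reverse complement GCACGGGGAATATCGGTTAT matches the template at positions 91–110; the product starts at position 23.
The forward primer is identical to the top strand over positions 23–33: GATAGCTTGCA.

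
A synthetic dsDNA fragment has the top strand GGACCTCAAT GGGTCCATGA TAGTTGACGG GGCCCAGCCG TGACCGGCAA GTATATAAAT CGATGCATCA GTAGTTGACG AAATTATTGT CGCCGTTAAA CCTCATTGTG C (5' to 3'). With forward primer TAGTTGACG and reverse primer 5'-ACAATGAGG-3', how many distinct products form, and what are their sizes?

The forward primer TAGTTGACG matches the top strand at positions 21–29, 72–80.
The reverse primer's reverse complement is CCTCATTGT, matching at positions 101–109.
Each forward site pairs with the reverse site to give a product ending at position 109: sizes 89, 38 bp.

Two products: 89 bp, 38 bp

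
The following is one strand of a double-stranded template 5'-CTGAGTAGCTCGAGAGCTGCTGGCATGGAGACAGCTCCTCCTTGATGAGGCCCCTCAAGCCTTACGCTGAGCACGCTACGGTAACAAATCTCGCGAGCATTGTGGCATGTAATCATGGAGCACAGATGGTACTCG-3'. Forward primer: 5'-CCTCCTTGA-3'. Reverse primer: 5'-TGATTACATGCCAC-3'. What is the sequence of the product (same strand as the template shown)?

5'-CCTCCTTGATGAGGCCCCTCAAGCCTTACGCTGAGCACGCTACGGTAACAAATCTCGCGAGCATTGTGGCATGTAATCA-3'

The forward primer matches the template at positions 37–45.
The reverse primer's reverse complement is GTGGCATGTAATCA, which matches the template at positions 102–115.
The product is the template from position 37 through 115 (79 bp).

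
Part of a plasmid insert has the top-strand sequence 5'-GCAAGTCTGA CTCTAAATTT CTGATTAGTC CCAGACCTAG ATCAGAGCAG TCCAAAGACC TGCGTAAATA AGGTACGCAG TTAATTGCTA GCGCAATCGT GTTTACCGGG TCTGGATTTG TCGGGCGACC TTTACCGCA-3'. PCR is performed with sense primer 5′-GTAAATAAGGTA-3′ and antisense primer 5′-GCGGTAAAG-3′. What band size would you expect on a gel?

Forward primer GTAAATAAGGTA is found on the top strand at positions 64–75.
The reverse primer's reverse complement is CTTTACCGC, which matches the template at positions 130–138.
Product length = (reverse-primer end) − (forward-primer start) + 1 = 138 − 64 + 1 = 75 bp.

75 bp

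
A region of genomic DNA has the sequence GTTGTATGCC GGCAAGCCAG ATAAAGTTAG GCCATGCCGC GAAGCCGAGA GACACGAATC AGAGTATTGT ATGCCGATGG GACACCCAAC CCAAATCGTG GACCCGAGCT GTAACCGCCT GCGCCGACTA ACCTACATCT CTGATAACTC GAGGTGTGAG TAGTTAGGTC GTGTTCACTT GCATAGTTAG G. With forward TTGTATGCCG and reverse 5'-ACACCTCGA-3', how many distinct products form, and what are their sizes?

The forward primer TTGTATGCCG matches the top strand at positions 2–11, 67–76.
The reverse primer's reverse complement is TCGAGGTGT, matching at positions 149–157.
Each forward site pairs with the reverse site to give a product ending at position 157: sizes 156, 91 bp.

Two products: 156 bp, 91 bp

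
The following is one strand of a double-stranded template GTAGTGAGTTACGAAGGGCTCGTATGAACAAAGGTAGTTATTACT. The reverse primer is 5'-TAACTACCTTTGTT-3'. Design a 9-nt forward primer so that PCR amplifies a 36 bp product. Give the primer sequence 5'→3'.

The reverse primer's reverse complement AACAAAGGTAGTTA matches the template at positions 27–40, so the product ends at position 40.
A 36 bp product then starts at position 40 − 36 + 1 = 5.
The forward primer is identical to the top strand there: TGAGTTACG.

5'-TGAGTTACG-3'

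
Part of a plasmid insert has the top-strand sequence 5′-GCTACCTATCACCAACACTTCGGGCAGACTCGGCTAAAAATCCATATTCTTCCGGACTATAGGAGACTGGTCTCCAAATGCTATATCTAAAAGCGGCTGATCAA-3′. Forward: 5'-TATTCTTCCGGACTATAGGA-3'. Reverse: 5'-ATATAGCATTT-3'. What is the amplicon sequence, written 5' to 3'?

5'-TATTCTTCCGGACTATAGGAGACTGGTCTCCAAATGCTATAT-3'

The forward primer matches the template at positions 45–64.
Taking the reverse complement of ATATAGCATTT gives AAATGCTATAT, found at positions 76–86 on the template; the primer anneals here to the top strand with its 3' end pointing upstream.
The product is the template from position 45 through 86 (42 bp).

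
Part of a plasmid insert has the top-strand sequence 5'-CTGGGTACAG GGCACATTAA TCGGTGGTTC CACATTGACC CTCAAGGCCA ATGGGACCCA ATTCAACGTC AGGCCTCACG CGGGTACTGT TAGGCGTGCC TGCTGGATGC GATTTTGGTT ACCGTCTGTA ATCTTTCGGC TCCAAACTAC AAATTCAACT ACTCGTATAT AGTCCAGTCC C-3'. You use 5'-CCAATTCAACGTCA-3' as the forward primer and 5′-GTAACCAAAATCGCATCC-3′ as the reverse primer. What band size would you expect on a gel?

Forward primer CCAATTCAACGTCA is found on the top strand at positions 58–71.
Taking the reverse complement of GTAACCAAAATCGCATCC gives GGATGCGATTTTGGTTAC, found at positions 105–122 on the template; the primer anneals here to the top strand with its 3' end pointing upstream.
Product length = (reverse-primer end) − (forward-primer start) + 1 = 122 − 58 + 1 = 65 bp.

65 bp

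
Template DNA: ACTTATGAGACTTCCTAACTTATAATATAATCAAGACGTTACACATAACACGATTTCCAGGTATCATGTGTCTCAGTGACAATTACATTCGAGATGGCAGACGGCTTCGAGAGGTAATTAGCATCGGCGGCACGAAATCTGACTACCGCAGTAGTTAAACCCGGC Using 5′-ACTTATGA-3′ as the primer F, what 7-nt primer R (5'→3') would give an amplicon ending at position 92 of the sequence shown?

5'-TCGAATG-3'

The forward primer binds at positions 1–8; the product's 3' end on the top strand is position 92.
The reverse primer anneals to the top strand over positions 86–92, i.e. to CATTCGA.
Its sequence written 5'→3' is the reverse complement: TCGAATG.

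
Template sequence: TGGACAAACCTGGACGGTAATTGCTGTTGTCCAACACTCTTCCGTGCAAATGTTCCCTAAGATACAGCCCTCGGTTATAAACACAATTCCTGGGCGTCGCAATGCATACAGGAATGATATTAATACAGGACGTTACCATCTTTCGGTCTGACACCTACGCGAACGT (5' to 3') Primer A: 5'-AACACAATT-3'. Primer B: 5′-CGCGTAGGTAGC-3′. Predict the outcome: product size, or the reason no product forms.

Primer B (CGCGTAGGTAGC) does not match the top strand, and its reverse complement GCTACCTACGCG does not match either.
With no annealing site for primer B, no amplification occurs.

No product — primer B has no binding site in the template.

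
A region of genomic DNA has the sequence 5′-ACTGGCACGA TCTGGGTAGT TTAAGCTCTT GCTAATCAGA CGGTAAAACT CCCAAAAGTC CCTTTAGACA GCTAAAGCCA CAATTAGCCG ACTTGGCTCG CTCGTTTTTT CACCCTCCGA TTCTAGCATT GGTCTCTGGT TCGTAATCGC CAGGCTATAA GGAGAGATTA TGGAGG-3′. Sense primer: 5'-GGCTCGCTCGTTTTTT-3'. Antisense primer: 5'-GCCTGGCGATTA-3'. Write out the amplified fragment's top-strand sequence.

5'-GGCTCGCTCGTTTTTTCACCCTCCGATTCTAGCATTGGTCTCTGGTTCGTAATCGCCAGGC-3'

Forward primer GGCTCGCTCGTTTTTT is found on the top strand at positions 95–110.
The reverse primer's reverse complement is TAATCGCCAGGC, which matches the template at positions 144–155.
The product is the template from position 95 through 155 (61 bp).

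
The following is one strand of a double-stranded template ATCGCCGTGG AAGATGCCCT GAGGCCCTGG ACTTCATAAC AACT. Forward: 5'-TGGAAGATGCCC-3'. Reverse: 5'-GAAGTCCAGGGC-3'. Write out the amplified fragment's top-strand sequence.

5'-TGGAAGATGCCCTGAGGCCCTGGACTTC-3'

The forward primer matches the template at positions 8–19.
Reverse complement of the reverse primer: GCCCTGGACTTC. This occurs on the top strand at positions 24–35.
The product is the template from position 8 through 35 (28 bp).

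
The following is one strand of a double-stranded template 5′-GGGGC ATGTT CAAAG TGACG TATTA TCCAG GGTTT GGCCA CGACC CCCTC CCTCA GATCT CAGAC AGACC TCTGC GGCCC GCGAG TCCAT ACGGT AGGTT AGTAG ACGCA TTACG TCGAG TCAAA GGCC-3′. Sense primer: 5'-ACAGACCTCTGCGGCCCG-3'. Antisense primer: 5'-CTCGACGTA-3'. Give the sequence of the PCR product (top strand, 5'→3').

5'-ACAGACCTCTGCGGCCCGCGAGTCCATACGGTAGGTTAGTAGACGCATTACGTCGAG-3'

The forward primer matches the template at positions 64–81.
The reverse primer's reverse complement is TACGTCGAG, which matches the template at positions 112–120.
The product is the template from position 64 through 120 (57 bp).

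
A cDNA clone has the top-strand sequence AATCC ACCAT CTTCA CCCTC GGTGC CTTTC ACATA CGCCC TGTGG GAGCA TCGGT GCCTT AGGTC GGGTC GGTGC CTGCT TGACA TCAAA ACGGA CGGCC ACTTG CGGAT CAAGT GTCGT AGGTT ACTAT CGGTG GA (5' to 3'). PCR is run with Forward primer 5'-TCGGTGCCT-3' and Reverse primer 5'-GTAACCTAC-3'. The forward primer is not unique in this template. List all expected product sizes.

The forward primer TCGGTGCCT matches the top strand at positions 19–27, 51–59, 69–77.
The reverse primer's reverse complement is GTAGGTTAC, matching at positions 119–127.
Each forward site pairs with the reverse site to give a product ending at position 127: sizes 109, 77, 59 bp.

109 bp, 77 bp, 59 bp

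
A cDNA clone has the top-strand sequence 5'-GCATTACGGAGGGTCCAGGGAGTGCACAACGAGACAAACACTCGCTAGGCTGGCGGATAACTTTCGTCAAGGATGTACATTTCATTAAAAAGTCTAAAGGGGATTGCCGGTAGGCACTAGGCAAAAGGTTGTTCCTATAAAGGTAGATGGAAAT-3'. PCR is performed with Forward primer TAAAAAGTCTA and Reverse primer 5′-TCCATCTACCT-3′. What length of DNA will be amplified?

66 bp

Scanning the template, TAAAAAGTCTA occurs at positions 86–96; this primer anneals to the bottom strand there with its 3' end pointing downstream.
Reverse complement of the reverse primer: AGGTAGATGGA. This occurs on the top strand at positions 141–151.
The product runs from position 86 to position 151, so its length is 151 − 86 + 1 = 66 bp.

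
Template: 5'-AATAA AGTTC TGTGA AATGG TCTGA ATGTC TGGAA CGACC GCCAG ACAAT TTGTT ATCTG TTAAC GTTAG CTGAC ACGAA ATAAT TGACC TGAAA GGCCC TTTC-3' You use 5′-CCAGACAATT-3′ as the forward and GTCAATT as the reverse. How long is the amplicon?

48 bp

Scanning the template, CCAGACAATT occurs at positions 42–51; this primer anneals to the bottom strand there with its 3' end pointing downstream.
Taking the reverse complement of GTCAATT gives AATTGAC, found at positions 83–89 on the template; the primer anneals here to the top strand with its 3' end pointing upstream.
Amplicon spans positions 42–89: 48 bp.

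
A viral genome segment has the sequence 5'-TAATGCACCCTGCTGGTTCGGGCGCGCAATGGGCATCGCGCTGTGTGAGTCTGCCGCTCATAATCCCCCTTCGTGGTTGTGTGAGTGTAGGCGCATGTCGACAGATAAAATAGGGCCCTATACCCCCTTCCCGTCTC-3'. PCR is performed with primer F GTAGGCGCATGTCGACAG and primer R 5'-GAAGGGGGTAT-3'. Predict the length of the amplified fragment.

Forward primer GTAGGCGCATGTCGACAG is found on the top strand at positions 87–104.
Taking the reverse complement of GAAGGGGGTAT gives ATACCCCCTTC, found at positions 120–130 on the template; the primer anneals here to the top strand with its 3' end pointing upstream.
Amplicon spans positions 87–130: 44 bp.

44 bp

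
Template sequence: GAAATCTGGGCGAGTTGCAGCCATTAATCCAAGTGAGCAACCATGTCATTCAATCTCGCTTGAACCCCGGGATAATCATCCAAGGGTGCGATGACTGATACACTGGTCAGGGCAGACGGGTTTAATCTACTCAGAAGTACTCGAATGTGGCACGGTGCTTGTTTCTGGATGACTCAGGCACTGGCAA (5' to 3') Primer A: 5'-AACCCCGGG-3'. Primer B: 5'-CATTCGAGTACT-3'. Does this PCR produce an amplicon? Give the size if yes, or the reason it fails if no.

Primer A (AACCCCGGG) matches the top strand at positions 63–71; it acts as a forward primer.
Primer B's reverse complement is AGTACTCGAATG, matching the top strand at positions 136–147; it acts as a reverse primer.
The 3' ends face each other across positions 63–147, giving an 85 bp product.

Yes — an 85 bp product.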